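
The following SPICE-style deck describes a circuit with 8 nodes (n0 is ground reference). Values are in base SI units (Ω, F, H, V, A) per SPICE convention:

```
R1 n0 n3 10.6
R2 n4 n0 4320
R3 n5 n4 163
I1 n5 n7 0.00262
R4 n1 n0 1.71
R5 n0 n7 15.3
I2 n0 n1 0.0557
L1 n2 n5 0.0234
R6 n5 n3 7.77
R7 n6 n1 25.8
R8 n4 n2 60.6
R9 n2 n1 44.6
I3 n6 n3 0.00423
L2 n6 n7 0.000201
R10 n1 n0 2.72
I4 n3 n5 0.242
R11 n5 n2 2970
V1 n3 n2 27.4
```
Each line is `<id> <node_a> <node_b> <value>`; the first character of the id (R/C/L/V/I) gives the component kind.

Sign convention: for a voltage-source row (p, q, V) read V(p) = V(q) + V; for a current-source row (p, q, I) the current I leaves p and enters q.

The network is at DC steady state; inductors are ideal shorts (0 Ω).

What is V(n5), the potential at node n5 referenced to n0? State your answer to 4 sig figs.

-22.17 V

MNA unknowns: 7 node voltages V₁..V_7 plus 3 source currents (L1, L2, V1)
R1: Y=0.09434 on G[0,3]
R2: Y=0.0002315 on G[4,0]
R3: Y=0.006135 on G[5,4]
I1: z[5]−=0.00262, z[7]+=0.00262
R4: Y=0.5848 on G[1,0]
R5: Y=0.06536 on G[0,7]
I2: z[0]−=0.0557, z[1]+=0.0557
L1: row V2−V5=0, i_L1 at 2,5
R6: Y=0.1287 on G[5,3]
R7: Y=0.03876 on G[6,1]
R8: Y=0.01650 on G[4,2]
R9: Y=0.02242 on G[2,1]
I3: z[6]−=0.00423, z[3]+=0.00423
L2: row V6−V7=0, i_L2 at 6,7
R10: Y=0.3676 on G[1,0]
I4: z[3]−=0.242, z[5]+=0.242
R11: Y=0.0003367 on G[5,2]
V1: row V3−V2=27.4, i_V1 at 3,2
solve → V1=-0.4423, V2=-22.17, V3=5.234, V4=-21.94, V5=-22.17, V6=-0.1801, V7=-0.1801
aux → i_L1=-3.767, i_L2=-0.01439, i_V1=-4.258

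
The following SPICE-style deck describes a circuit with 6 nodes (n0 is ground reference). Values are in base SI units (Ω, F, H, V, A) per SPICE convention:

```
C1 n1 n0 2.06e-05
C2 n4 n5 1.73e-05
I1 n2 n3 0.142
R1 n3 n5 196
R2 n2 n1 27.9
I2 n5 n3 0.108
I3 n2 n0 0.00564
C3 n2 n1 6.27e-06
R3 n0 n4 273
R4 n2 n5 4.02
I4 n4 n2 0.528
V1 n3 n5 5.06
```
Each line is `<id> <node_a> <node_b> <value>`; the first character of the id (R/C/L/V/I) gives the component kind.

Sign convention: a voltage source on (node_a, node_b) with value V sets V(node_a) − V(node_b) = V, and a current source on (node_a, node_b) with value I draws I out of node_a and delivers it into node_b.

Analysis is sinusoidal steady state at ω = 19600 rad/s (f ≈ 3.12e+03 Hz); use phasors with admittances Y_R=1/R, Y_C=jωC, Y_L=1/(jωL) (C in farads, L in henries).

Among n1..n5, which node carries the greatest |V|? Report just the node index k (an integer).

Element admittances at ω=19600 rad/s:
  Y(C1) = 0.000+0.4038j S between n1,n0
  Y(C2) = 0.000+0.3391j S between n4,n5
  I1: injects 0.142 A into n3 (from n2)
  Y(R1) = 0.005102+0.000j S between n3,n5
  Y(R2) = 0.03584+0.000j S between n2,n1
  I2: injects 0.108 A into n3 (from n5)
  I3: injects 0.00564 A into n0 (from n2)
  Y(C3) = 0.000+0.1229j S between n2,n1
  Y(R3) = 0.003663+0.000j S between n0,n4
  Y(R4) = 0.2488+0.000j S between n2,n5
  I4: injects 0.528 A into n2 (from n4)
  V1: constraint V(n3)−V(n5) = 5.06
Assemble and solve the 6×6 MNA system:
  V(n1)=-0.01364-0.0005368j  V(n2)=-0.05447-0.01421j  V(n3)=3.477-0.03635j  V(n4)=-1.599+1.504j  V(n5)=-1.583-0.03635j
  i(V1)=0.2242+0.000j

3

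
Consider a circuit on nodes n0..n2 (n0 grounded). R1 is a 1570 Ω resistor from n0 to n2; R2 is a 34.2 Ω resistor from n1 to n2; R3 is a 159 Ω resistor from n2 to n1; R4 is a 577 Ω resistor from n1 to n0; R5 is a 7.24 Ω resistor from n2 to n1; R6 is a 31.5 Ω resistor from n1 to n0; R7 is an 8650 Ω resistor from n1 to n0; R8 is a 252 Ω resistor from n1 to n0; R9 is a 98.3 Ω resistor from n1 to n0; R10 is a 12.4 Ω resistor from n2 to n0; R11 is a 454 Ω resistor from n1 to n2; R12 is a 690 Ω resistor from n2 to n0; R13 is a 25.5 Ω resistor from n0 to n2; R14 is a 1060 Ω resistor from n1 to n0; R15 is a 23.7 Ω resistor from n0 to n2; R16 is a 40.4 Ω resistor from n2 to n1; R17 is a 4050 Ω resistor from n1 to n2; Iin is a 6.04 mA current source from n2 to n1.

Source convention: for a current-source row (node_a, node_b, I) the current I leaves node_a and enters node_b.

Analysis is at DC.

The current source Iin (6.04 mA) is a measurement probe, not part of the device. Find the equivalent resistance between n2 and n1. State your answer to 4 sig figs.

Element admittances at DC:
  Y(R1) = 0.0006369 S between n0,n2
  Y(R2) = 0.02924 S between n1,n2
  Y(R3) = 0.006289 S between n2,n1
  Y(R4) = 0.001733 S between n1,n0
  Y(R5) = 0.1381 S between n2,n1
  Y(R6) = 0.03175 S between n1,n0
  Y(R7) = 0.0001156 S between n1,n0
  Y(R8) = 0.003968 S between n1,n0
  Y(R9) = 0.01017 S between n1,n0
  Y(R10) = 0.08065 S between n2,n0
  Y(R11) = 0.002203 S between n1,n2
  Y(R12) = 0.001449 S between n2,n0
  Y(R13) = 0.03922 S between n0,n2
  Y(R14) = 0.0009434 S between n1,n0
  Y(R15) = 0.04219 S between n0,n2
  Y(R16) = 0.02475 S between n2,n1
  Y(R17) = 0.0002469 S between n1,n2
  Iin: injects 0.00604 A into n1 (from n2)
Assemble and solve the 2×2 MNA system:
  V(n1)=0.01954  V(n2)=-0.005795

R_eq = 4.195 Ω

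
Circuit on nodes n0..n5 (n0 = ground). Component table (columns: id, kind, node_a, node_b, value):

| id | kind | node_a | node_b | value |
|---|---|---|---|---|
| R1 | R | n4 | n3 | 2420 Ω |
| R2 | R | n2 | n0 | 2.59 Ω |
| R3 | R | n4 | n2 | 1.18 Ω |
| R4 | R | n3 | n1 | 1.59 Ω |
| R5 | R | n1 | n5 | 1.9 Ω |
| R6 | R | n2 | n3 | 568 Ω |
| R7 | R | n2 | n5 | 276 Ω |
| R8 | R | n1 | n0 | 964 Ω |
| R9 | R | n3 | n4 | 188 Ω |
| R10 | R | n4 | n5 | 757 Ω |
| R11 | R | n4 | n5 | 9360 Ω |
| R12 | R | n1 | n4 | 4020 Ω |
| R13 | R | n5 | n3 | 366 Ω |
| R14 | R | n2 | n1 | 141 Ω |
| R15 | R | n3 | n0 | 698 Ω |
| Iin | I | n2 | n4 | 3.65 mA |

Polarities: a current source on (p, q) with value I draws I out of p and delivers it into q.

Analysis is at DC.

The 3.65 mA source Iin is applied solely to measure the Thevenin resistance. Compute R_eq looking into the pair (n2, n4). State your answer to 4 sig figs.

Apply KCL at each of the 5 non-ground nodes and solve the resulting linear system.
Node n1: branches {R4, R5, R8, R12, R14} → V_1 = 0.001404
Node n2: branches {R2, R3, R6, R7, R14, Iin} → V_2 = -9.052e-06
Node n3: branches {R1, R4, R6, R9, R13, R15} → V_3 = 0.001423
Node n4: branches {R1, R3, R9, R10, R11, R12, Iin} → V_4 = 0.004273
Node n5: branches {R5, R7, R10, R11, R13} → V_5 = 0.001402

R_eq = 1.173 Ω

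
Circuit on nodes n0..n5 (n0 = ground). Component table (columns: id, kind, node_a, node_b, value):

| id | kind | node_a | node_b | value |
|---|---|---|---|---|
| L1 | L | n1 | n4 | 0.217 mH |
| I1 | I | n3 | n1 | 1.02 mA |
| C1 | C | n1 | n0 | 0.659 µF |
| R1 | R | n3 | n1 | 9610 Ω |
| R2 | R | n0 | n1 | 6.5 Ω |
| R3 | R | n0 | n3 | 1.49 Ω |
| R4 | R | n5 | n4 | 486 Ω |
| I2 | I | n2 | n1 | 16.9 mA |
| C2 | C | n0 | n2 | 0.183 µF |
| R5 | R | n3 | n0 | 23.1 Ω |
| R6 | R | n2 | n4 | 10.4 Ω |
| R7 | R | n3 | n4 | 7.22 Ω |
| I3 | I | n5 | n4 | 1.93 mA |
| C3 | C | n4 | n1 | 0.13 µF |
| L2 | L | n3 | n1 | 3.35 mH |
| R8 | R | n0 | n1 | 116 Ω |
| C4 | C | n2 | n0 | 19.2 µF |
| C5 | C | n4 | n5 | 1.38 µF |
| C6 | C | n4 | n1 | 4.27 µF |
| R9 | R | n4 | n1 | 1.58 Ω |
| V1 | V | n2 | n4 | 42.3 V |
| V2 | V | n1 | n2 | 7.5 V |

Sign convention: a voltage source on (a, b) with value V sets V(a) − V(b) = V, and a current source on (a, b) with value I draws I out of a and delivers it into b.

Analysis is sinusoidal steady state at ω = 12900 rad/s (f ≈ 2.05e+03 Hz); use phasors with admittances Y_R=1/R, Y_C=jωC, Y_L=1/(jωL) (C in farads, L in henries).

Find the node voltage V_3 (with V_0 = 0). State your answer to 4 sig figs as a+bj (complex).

Element admittances at ω=12900 rad/s:
  Y(L1) = 0.000-0.3572j S between n1,n4
  I1: injects 0.00102 A into n1 (from n3)
  Y(C1) = 0.000+0.008501j S between n1,n0
  Y(R1) = 0.0001041+0.000j S between n3,n1
  Y(R2) = 0.1538+0.000j S between n0,n1
  Y(R3) = 0.6711+0.000j S between n0,n3
  Y(R4) = 0.002058+0.000j S between n5,n4
  I2: injects 0.0169 A into n1 (from n2)
  Y(C2) = 0.000+0.002361j S between n0,n2
  Y(R5) = 0.04329+0.000j S between n3,n0
  Y(R6) = 0.09615+0.000j S between n2,n4
  Y(R7) = 0.1385+0.000j S between n3,n4
  I3: injects 0.00193 A into n4 (from n5)
  Y(C3) = 0.000+0.001677j S between n4,n1
  Y(L2) = 0.000-0.02314j S between n3,n1
  Y(R8) = 0.008621+0.000j S between n0,n1
  Y(C4) = 0.000+0.2477j S between n2,n0
  Y(C5) = 0.000+0.01780j S between n4,n5
  Y(C6) = 0.000+0.05508j S between n4,n1
  Y(R9) = 0.6329+0.000j S between n4,n1
  V1: constraint V(n2)−V(n4) = 42.3
  V2: constraint V(n1)−V(n2) = 7.5
Assemble and solve the 7×7 MNA system:
  V(n1)=15.40-6.094j  V(n2)=7.901-6.094j  V(n3)=-5.707-1.563j  V(n4)=-34.40-6.094j  V(n5)=-34.41-5.987j
  i(V1)=-39.56+14.34j  i(V2)=-33.95+16.31j

-5.707-1.563j V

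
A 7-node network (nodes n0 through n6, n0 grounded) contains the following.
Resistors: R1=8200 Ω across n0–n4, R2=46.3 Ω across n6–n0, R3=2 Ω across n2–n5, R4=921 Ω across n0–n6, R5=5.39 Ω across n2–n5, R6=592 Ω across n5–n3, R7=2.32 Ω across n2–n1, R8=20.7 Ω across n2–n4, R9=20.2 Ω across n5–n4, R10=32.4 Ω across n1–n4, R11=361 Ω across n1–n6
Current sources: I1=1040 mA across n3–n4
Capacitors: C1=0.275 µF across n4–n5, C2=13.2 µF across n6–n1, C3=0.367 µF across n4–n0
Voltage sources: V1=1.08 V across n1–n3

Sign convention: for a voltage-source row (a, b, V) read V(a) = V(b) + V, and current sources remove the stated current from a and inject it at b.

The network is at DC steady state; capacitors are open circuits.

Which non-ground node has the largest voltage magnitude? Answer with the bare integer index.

Element admittances at DC:
  Y(R1) = 0.0001220 S between n0,n4
  Y(R2) = 0.02160 S between n6,n0
  I1: injects 1.04 A into n4 (from n3)
  Y(C1) = 0.000 S between n4,n5
  Y(R3) = 0.5000 S between n2,n5
  Y(R4) = 0.001086 S between n0,n6
  Y(C2) = 0.000 S between n6,n1
  Y(R5) = 0.1855 S between n2,n5
  Y(R6) = 0.001689 S between n5,n3
  Y(R7) = 0.4310 S between n2,n1
  Y(R8) = 0.04831 S between n2,n4
  Y(C3) = 0.000 S between n4,n0
  Y(R9) = 0.04950 S between n5,n4
  Y(R10) = 0.03086 S between n1,n4
  Y(R11) = 0.002770 S between n1,n6
  V1: constraint V(n1)−V(n3) = 1.08
Assemble and solve the 7×7 MNA system:
  V(n1)=-0.4508  V(n2)=1.261  V(n3)=-1.531  V(n4)=9.125  V(n5)=1.783  V(n6)=-0.04905
  i(V1)=1.034

4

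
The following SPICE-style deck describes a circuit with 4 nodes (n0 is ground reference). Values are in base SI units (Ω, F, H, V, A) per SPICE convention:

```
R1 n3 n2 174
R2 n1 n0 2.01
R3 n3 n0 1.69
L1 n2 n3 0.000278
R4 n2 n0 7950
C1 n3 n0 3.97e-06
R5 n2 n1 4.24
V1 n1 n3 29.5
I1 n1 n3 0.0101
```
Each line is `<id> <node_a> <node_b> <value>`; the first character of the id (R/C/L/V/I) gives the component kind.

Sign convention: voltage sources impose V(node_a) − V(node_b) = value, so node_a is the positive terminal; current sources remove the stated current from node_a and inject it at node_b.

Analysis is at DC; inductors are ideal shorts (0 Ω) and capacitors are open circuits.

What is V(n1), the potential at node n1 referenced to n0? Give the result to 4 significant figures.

Apply KCL at each of the 3 non-ground nodes and solve the resulting linear system.
Node n1: branches {R2, R5, V1, I1} → V_1 = 16.03
Node n2: branches {R1, L1, R4, R5} → V_2 = -13.47
Node n3: branches {R1, R3, L1, C1, V1, I1} → V_3 = -13.47
Source currents: i(L1)=6.959, i(V1)=-14.94

16.03 V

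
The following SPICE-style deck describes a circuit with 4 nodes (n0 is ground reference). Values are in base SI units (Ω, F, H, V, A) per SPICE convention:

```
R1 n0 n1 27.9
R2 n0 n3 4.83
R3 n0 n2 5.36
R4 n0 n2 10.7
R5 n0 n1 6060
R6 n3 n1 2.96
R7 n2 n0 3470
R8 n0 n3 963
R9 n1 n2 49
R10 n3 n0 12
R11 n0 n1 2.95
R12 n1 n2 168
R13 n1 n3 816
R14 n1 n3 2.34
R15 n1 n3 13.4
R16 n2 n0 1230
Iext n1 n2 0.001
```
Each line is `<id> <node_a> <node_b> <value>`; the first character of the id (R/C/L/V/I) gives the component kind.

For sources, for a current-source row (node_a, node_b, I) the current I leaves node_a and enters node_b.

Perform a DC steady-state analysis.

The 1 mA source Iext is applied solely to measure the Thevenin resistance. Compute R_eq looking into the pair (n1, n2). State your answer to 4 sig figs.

R_eq = 4.610 Ω

MNA unknowns: 3 node voltages V₁..V_3
R1: Y=0.03584 on G[0,1]
R2: Y=0.2070 on G[0,3]
R3: Y=0.1866 on G[0,2]
R4: Y=0.09346 on G[0,2]
R5: Y=0.0001650 on G[0,1]
R6: Y=0.3378 on G[3,1]
R7: Y=0.0002882 on G[2,0]
R8: Y=0.001038 on G[0,3]
R9: Y=0.02041 on G[1,2]
R10: Y=0.08333 on G[3,0]
R11: Y=0.3390 on G[0,1]
R12: Y=0.005952 on G[1,2]
R13: Y=0.001225 on G[1,3]
R14: Y=0.4274 on G[1,3]
R15: Y=0.07463 on G[1,3]
R16: Y=0.0008130 on G[2,0]
Iext: z[1]−=0.001, z[2]+=0.001
solve → V1=-0.001485, V2=0.003125, V3=-0.001103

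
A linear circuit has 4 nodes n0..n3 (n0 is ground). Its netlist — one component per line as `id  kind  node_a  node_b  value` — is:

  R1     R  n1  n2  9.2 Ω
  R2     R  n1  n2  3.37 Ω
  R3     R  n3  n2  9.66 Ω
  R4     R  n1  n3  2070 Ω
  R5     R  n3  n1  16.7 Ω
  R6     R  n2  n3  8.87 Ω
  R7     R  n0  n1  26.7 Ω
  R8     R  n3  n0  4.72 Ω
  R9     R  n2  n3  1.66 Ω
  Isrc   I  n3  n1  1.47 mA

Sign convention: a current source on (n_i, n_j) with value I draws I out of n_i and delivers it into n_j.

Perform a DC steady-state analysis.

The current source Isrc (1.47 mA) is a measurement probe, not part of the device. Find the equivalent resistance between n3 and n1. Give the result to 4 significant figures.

R_eq = 2.752 Ω

MNA unknowns: 3 node voltages V₁..V_3
R1: Y=0.1087 on G[1,2]
R2: Y=0.2967 on G[1,2]
R3: Y=0.1035 on G[3,2]
R4: Y=0.0004831 on G[1,3]
R5: Y=0.05988 on G[3,1]
R6: Y=0.1127 on G[2,3]
R7: Y=0.03745 on G[0,1]
R8: Y=0.2119 on G[3,0]
R9: Y=0.6024 on G[2,3]
Isrc: z[3]−=0.00147, z[1]+=0.00147
solve → V1=0.003438, V2=0.0007322, V3=-0.0006078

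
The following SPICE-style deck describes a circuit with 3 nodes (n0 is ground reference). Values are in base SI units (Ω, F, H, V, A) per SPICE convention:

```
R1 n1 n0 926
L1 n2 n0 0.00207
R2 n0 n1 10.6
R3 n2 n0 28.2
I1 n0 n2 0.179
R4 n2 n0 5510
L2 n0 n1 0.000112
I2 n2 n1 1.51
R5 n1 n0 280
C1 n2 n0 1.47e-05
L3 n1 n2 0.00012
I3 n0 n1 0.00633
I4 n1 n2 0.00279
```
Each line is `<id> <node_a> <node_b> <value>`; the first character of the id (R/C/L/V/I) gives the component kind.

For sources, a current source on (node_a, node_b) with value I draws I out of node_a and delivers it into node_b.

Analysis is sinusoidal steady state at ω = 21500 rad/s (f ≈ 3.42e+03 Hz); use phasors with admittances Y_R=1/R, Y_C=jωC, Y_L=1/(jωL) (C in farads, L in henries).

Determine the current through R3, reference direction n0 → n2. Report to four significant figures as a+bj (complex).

0.1335-0.1527j A

Apply KCL at each of the 2 non-ground nodes and solve the resulting linear system.
Node n1: branches {R1, R2, L2, I2, R5, L3, I3, I4} → V_1 = -1.309+4.125j
Node n2: branches {L1, R3, I1, R4, I2, C1, L3, I4} → V_2 = -3.765+4.305j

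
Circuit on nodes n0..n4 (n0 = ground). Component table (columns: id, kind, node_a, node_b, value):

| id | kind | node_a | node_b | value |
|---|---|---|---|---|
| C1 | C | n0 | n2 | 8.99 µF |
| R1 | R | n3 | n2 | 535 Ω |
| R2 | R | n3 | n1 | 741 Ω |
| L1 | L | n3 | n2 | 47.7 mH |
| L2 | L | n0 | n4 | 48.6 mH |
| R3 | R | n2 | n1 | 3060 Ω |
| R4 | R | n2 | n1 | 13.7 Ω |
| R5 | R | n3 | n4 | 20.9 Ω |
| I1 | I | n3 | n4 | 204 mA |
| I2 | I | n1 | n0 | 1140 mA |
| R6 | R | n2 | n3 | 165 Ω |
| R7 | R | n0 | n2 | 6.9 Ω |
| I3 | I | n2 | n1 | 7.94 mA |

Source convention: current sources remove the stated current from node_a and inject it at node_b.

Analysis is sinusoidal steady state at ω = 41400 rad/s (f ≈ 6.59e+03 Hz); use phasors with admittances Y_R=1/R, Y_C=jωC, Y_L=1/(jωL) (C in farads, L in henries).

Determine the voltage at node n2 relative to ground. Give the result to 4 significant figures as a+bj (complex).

-1.036+2.663j V

MNA unknowns: 4 node voltages V₁..V_4
C1: Y=0.000+0.3722j on G[0,2]
R1: Y=0.001869+0.000j on G[3,2]
R2: Y=0.001350+0.000j on G[3,1]
L1: Y=0.000-0.0005064j on G[3,2]
L2: Y=0.000-0.0004970j on G[0,4]
R3: Y=0.0003268+0.000j on G[2,1]
R4: Y=0.07299+0.000j on G[2,1]
R5: Y=0.04785+0.000j on G[3,4]
I1: z[3]−=0.204, z[4]+=0.204
I2: z[1]−=1.14, z[0]+=1.14
R6: Y=0.006061+0.000j on G[2,3]
R7: Y=0.1449+0.000j on G[0,2]
I3: z[2]−=0.00794, z[1]+=0.00794
solve → V1=-16.24+2.662j, V2=-1.036+2.663j, V3=-3.381+2.581j, V4=0.8555+2.590j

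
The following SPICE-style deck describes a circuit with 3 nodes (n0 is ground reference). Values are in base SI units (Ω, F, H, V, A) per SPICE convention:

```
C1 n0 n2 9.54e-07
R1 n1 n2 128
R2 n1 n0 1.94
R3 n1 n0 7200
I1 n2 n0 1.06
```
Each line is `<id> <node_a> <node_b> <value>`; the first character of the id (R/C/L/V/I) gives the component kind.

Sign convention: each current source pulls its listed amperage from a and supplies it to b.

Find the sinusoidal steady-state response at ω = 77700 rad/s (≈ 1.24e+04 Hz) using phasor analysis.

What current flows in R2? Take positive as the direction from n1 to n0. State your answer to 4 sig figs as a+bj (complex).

-0.01130+0.1088j A

Apply KCL at each of the 2 non-ground nodes and solve the resulting linear system.
Node n1: branches {R1, R2, R3} → V_1 = -0.02192+0.2112j
Node n2: branches {C1, R1, I1} → V_2 = -1.469+14.15j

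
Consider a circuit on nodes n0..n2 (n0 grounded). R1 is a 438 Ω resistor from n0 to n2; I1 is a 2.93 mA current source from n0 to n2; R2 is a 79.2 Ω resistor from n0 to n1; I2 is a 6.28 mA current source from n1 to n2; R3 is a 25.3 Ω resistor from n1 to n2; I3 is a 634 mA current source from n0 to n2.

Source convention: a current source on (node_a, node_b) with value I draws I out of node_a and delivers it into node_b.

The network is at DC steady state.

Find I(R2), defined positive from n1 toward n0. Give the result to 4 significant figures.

MNA unknowns: 2 node voltages V₁..V_2
R1: Y=0.002283 on G[0,2]
I1: z[0]−=0.00293, z[2]+=0.00293
R2: Y=0.01263 on G[0,1]
I2: z[1]−=0.00628, z[2]+=0.00628
R3: Y=0.03953 on G[1,2]
I3: z[0]−=0.634, z[2]+=0.634
solve → V1=40.70, V2=53.87

0.5139 A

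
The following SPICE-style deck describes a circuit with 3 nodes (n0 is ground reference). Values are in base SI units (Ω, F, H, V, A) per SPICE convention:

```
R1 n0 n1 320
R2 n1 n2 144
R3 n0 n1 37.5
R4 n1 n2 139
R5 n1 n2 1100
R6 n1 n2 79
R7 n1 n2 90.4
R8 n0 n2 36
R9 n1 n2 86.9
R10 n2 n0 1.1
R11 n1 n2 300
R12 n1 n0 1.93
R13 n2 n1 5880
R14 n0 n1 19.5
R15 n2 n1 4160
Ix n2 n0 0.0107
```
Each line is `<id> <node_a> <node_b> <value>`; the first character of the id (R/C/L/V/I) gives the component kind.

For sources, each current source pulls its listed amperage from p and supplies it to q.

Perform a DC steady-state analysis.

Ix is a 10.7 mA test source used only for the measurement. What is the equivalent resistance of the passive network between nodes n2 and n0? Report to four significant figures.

R_eq = 1.014 Ω

MNA unknowns: 2 node voltages V₁..V_2
R1: Y=0.003125 on G[0,1]
R2: Y=0.006944 on G[1,2]
R3: Y=0.02667 on G[0,1]
R4: Y=0.007194 on G[1,2]
R5: Y=0.0009091 on G[1,2]
R6: Y=0.01266 on G[1,2]
R7: Y=0.01106 on G[1,2]
R8: Y=0.02778 on G[0,2]
R9: Y=0.01151 on G[1,2]
R10: Y=0.9091 on G[2,0]
R11: Y=0.003333 on G[1,2]
R12: Y=0.5181 on G[1,0]
R13: Y=0.0001701 on G[2,1]
R14: Y=0.05128 on G[0,1]
R15: Y=0.0002404 on G[2,1]
Ix: z[2]−=0.0107, z[0]+=0.0107
solve → V1=-0.0008970, V2=-0.01085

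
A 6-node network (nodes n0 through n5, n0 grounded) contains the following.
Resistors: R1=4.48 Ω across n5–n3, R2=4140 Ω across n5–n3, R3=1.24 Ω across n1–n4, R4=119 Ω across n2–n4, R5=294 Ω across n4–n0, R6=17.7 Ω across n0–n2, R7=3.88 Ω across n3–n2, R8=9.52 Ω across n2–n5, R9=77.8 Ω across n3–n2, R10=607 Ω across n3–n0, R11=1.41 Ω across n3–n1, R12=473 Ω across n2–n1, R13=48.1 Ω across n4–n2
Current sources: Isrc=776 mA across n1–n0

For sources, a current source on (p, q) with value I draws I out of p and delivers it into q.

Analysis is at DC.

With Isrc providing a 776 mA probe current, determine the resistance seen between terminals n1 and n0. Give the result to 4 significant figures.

R_eq = 19.51 Ω

Element admittances at DC:
  Y(R1) = 0.2232 S between n5,n3
  Y(R2) = 0.0002415 S between n5,n3
  Y(R3) = 0.8065 S between n1,n4
  Y(R4) = 0.008403 S between n2,n4
  Y(R5) = 0.003401 S between n4,n0
  Y(R6) = 0.05650 S between n0,n2
  Y(R7) = 0.2577 S between n3,n2
  Y(R8) = 0.1050 S between n2,n5
  Y(R9) = 0.01285 S between n3,n2
  Y(R10) = 0.001647 S between n3,n0
  Y(R11) = 0.7092 S between n3,n1
  Y(R12) = 0.002114 S between n2,n1
  Y(R13) = 0.02079 S between n4,n2
  Isrc: injects 0.776 A into n0 (from n1)
Assemble and solve the 5×5 MNA system:
  V(n1)=-15.14  V(n2)=-12.42  V(n3)=-14.23  V(n4)=-14.99  V(n5)=-13.65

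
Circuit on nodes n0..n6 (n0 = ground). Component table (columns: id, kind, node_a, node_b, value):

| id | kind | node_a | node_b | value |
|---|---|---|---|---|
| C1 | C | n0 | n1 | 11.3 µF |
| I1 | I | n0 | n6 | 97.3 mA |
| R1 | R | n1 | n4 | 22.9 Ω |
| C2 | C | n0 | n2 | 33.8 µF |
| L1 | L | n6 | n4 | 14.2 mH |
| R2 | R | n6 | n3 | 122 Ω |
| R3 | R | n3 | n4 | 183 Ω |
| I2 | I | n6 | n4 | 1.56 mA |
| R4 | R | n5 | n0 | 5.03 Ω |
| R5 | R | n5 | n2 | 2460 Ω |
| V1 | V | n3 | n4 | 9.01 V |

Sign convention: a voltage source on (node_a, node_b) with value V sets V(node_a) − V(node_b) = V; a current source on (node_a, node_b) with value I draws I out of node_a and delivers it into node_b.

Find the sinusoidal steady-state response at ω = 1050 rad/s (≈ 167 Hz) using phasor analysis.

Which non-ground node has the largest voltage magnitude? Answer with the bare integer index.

3

MNA unknowns: 6 node voltages V₁..V_6 plus 1 source current (V1)
C1: Y=0.000+0.01187j on G[0,1]
I1: z[0]−=0.0973, z[6]+=0.0973
R1: Y=0.04367+0.000j on G[1,4]
C2: Y=0.000+0.03549j on G[0,2]
L1: Y=0.000-0.06707j on G[6,4]
R2: Y=0.008197+0.000j on G[6,3]
R3: Y=0.005464+0.000j on G[3,4]
I2: z[6]−=0.00156, z[4]+=0.00156
R4: Y=0.1988+0.000j on G[5,0]
R5: Y=0.0004065+0.000j on G[5,2]
V1: row V3−V4=9.01, i_V1 at 3,4
solve → V1=0.000-8.201j, V2=0.000+0.000j, V3=11.24-8.201j, V4=2.228-8.201j, V5=0.000+0.000j, V6=2.533-5.709j
aux → i_V1=-0.1206+0.02042j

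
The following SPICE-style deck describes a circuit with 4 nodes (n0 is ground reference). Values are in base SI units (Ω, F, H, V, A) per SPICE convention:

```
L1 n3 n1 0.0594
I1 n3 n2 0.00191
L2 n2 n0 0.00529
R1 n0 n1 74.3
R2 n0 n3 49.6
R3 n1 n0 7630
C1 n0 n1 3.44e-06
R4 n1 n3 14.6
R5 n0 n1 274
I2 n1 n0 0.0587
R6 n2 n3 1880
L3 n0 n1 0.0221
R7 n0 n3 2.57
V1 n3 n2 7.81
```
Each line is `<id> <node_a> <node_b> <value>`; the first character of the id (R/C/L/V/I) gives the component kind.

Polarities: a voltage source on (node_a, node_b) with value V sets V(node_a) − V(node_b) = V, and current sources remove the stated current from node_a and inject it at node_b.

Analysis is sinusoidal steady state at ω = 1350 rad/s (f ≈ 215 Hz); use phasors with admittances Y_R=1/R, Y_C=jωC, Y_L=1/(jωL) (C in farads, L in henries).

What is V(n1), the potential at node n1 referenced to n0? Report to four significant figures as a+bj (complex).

0.4249-1.751j V

Element admittances at ω=1350 rad/s:
  Y(L1) = 0.000-0.01247j S between n3,n1
  I1: injects 0.00191 A into n2 (from n3)
  Y(L2) = 0.000-0.1400j S between n2,n0
  Y(R1) = 0.01346+0.000j S between n0,n1
  Y(R2) = 0.02016+0.000j S between n0,n3
  Y(R3) = 0.0001311+0.000j S between n1,n0
  Y(C1) = 0.000+0.004644j S between n0,n1
  Y(R4) = 0.06849+0.000j S between n1,n3
  Y(R5) = 0.003650+0.000j S between n0,n1
  I2: injects 0.0587 A into n0 (from n1)
  Y(R6) = 0.0005319+0.000j S between n2,n3
  Y(L3) = 0.000-0.03352j S between n0,n1
  Y(R7) = 0.3891+0.000j S between n0,n3
  V1: constraint V(n3)−V(n2) = 7.81
Assemble and solve the 4×4 MNA system:
  V(n1)=0.4249-1.751j  V(n2)=-7.057-2.311j  V(n3)=0.7528-2.311j
  i(V1)=-0.3296+0.9882j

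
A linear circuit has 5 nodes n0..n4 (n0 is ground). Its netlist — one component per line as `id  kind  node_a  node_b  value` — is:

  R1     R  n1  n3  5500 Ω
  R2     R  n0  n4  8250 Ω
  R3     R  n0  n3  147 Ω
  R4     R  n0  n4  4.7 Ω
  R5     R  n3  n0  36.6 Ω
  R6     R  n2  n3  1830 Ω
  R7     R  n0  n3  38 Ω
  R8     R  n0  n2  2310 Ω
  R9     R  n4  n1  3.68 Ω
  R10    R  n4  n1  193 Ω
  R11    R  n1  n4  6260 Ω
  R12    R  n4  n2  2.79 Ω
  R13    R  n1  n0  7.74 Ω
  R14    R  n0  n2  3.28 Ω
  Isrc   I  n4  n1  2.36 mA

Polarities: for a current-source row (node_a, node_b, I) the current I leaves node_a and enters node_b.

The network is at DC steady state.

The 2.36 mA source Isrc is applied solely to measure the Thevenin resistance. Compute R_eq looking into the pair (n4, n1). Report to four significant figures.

R_eq = 2.678 Ω

Apply KCL at each of the 4 non-ground nodes and solve the resulting linear system.
Node n1: branches {R1, R9, R10, R11, R13, Isrc} → V_1 = 0.004708
Node n2: branches {R6, R8, R12, R14} → V_2 = -0.0008696
Node n3: branches {R1, R3, R5, R6, R7} → V_3 = 6.224e-06
Node n4: branches {R2, R4, R9, R10, R11, R12, Isrc} → V_4 = -0.001612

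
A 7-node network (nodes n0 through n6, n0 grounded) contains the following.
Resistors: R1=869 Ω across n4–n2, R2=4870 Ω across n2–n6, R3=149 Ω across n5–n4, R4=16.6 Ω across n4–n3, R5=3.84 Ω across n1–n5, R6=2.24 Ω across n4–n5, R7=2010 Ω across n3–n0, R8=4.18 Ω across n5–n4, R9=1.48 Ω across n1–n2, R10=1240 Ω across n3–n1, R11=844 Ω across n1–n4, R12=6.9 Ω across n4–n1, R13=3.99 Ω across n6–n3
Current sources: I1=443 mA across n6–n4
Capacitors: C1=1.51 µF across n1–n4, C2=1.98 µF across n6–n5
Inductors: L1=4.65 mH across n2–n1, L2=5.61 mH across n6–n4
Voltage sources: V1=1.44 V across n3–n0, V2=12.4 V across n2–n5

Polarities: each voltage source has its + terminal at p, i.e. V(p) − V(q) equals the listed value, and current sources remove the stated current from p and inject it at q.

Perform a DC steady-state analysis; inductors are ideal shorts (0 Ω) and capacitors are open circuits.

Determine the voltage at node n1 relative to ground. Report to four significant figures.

Element admittances at DC:
  Y(R1) = 0.001151 S between n4,n2
  I1: injects 0.443 A into n4 (from n6)
  Y(R2) = 0.0002053 S between n2,n6
  Y(R3) = 0.006711 S between n5,n4
  Y(C1) = 0.000 S between n1,n4
  Y(R4) = 0.06024 S between n4,n3
  Y(R5) = 0.2604 S between n1,n5
  Y(R6) = 0.4464 S between n4,n5
  L1: short n2↔n1 (DC inductor)
  L2: short n6↔n4 (DC inductor)
  Y(R7) = 0.0004975 S between n3,n0
  Y(R8) = 0.2392 S between n5,n4
  Y(R9) = 0.6757 S between n1,n2
  Y(R10) = 0.0008065 S between n3,n1
  Y(R11) = 0.001185 S between n1,n4
  Y(R12) = 0.1449 S between n4,n1
  Y(C2) = 0.000 S between n6,n5
  Y(R13) = 0.2506 S between n6,n3
  V1: constraint V(n3)−V(n0) = 1.44
  V2: constraint V(n2)−V(n5) = 12.4
Assemble and solve the 10×10 MNA system:
  V(n1)=11.63  V(n2)=11.63  V(n3)=1.440  V(n4)=1.414  V(n5)=-0.7735  V(n6)=1.414
  i(L1)=4.730  i(L2)=-0.4343  i(V1)=-0.0007164  i(V2)=-4.743

11.63 V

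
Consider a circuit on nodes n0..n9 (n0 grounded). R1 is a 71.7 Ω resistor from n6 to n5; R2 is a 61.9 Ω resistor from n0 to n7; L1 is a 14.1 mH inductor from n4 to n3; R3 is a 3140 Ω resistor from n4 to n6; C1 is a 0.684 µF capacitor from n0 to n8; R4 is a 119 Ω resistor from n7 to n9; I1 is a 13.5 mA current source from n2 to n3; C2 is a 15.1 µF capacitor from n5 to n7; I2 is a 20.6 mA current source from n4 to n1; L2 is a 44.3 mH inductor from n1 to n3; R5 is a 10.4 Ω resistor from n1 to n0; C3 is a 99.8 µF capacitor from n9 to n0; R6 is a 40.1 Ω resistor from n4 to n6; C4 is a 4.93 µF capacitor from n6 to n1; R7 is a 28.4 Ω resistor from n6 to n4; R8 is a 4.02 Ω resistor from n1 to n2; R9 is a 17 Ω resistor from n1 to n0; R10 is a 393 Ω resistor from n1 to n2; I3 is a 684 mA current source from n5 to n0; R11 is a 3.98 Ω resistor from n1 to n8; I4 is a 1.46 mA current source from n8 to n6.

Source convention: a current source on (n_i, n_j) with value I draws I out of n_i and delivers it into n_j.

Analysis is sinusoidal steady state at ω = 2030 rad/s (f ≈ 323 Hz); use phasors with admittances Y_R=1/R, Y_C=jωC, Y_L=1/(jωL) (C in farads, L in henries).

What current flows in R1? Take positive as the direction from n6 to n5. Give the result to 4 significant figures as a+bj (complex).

Element admittances at ω=2030 rad/s:
  Y(R1) = 0.01395+0.000j S between n6,n5
  Y(R2) = 0.01616+0.000j S between n0,n7
  Y(L1) = 0.000-0.03494j S between n4,n3
  Y(R3) = 0.0003185+0.000j S between n4,n6
  Y(C1) = 0.000+0.001389j S between n0,n8
  Y(R4) = 0.008403+0.000j S between n7,n9
  I1: injects 0.0135 A into n3 (from n2)
  Y(C2) = 0.000+0.03065j S between n5,n7
  I2: injects 0.0206 A into n1 (from n4)
  Y(L2) = 0.000-0.01112j S between n1,n3
  Y(R5) = 0.09615+0.000j S between n1,n0
  Y(C3) = 0.000+0.2026j S between n9,n0
  Y(R6) = 0.02494+0.000j S between n4,n6
  Y(C4) = 0.000+0.01001j S between n6,n1
  Y(R7) = 0.03521+0.000j S between n6,n4
  Y(R8) = 0.2488+0.000j S between n1,n2
  Y(R9) = 0.05882+0.000j S between n1,n0
  Y(R10) = 0.002545+0.000j S between n1,n2
  I3: injects 0.684 A into n0 (from n5)
  Y(R11) = 0.2513+0.000j S between n1,n8
  I4: injects 0.00146 A into n6 (from n8)
Assemble and solve the 9×9 MNA system:
  V(n1)=-0.3486-0.05962j  V(n2)=-0.4024-0.05962j  V(n3)=-18.49+14.45j  V(n4)=-24.26+18.68j  V(n5)=-25.34+21.31j  V(n6)=-21.47+22.01j  V(n7)=-25.66+0.7603j  V(n8)=-0.3548-0.05766j  V(n9)=-0.01259+1.064j

0.05395+0.009733j A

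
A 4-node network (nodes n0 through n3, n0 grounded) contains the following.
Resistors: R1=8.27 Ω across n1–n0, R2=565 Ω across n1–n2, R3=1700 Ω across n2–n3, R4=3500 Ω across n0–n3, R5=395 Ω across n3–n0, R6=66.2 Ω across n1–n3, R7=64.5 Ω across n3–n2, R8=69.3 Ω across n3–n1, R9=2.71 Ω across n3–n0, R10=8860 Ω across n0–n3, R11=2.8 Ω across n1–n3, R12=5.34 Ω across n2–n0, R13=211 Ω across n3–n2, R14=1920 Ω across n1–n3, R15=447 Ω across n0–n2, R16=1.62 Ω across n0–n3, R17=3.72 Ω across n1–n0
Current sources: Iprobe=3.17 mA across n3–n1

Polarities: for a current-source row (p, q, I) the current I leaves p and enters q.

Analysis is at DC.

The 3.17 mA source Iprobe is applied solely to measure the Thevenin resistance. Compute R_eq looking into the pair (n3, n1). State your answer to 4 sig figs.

R_eq = 1.494 Ω

MNA unknowns: 3 node voltages V₁..V_3
R1: Y=0.1209 on G[1,0]
R2: Y=0.001770 on G[1,2]
R3: Y=0.0005882 on G[2,3]
R4: Y=0.0002857 on G[0,3]
R5: Y=0.002532 on G[3,0]
R6: Y=0.01511 on G[1,3]
R7: Y=0.01550 on G[3,2]
R8: Y=0.01443 on G[3,1]
R9: Y=0.3690 on G[3,0]
R10: Y=0.0001129 on G[0,3]
R11: Y=0.3571 on G[1,3]
R12: Y=0.1873 on G[2,0]
R13: Y=0.004739 on G[3,2]
R14: Y=0.0005208 on G[1,3]
R15: Y=0.002237 on G[0,2]
R16: Y=0.6173 on G[0,3]
R17: Y=0.2688 on G[1,0]
Iprobe: z[3]−=0.00317, z[1]+=0.00317
solve → V1=0.003412, V2=-0.0001016, V3=-0.001325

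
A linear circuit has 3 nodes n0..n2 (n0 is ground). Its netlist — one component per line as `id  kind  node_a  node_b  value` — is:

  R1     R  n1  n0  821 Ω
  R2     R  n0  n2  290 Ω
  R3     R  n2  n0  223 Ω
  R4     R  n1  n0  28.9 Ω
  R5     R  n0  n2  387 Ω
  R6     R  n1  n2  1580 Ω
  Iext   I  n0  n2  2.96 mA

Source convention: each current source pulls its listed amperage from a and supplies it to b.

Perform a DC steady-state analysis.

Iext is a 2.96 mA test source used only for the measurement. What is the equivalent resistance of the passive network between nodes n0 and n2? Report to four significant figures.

R_eq = 89.78 Ω

Apply KCL at each of the 2 non-ground nodes and solve the resulting linear system.
Node n1: branches {R1, R4, R6} → V_1 = 0.004614
Node n2: branches {R2, R3, R5, R6, Iext} → V_2 = 0.2657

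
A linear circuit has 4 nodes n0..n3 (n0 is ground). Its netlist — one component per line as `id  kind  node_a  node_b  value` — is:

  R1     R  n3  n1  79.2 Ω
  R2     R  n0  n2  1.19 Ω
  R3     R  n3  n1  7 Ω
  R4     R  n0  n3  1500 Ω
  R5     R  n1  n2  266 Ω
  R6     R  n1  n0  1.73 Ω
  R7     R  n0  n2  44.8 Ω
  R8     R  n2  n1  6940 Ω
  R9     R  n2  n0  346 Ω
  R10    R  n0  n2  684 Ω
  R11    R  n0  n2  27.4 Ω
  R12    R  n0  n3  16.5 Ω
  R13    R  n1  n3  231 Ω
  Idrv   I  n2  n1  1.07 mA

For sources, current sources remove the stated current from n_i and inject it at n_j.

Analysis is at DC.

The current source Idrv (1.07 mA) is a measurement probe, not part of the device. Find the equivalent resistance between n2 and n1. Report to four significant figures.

MNA unknowns: 3 node voltages V₁..V_3
R1: Y=0.01263 on G[3,1]
R2: Y=0.8403 on G[0,2]
R3: Y=0.1429 on G[3,1]
R4: Y=0.0006667 on G[0,3]
R5: Y=0.003759 on G[1,2]
R6: Y=0.5780 on G[1,0]
R7: Y=0.02232 on G[0,2]
R8: Y=0.0001441 on G[2,1]
R9: Y=0.002890 on G[2,0]
R10: Y=0.001462 on G[0,2]
R11: Y=0.03650 on G[0,2]
R12: Y=0.06061 on G[0,3]
R13: Y=0.004329 on G[1,3]
Idrv: z[2]−=0.00107, z[1]+=0.00107
solve → V1=0.001701, V2=-0.001172, V3=0.001230

R_eq = 2.685 Ω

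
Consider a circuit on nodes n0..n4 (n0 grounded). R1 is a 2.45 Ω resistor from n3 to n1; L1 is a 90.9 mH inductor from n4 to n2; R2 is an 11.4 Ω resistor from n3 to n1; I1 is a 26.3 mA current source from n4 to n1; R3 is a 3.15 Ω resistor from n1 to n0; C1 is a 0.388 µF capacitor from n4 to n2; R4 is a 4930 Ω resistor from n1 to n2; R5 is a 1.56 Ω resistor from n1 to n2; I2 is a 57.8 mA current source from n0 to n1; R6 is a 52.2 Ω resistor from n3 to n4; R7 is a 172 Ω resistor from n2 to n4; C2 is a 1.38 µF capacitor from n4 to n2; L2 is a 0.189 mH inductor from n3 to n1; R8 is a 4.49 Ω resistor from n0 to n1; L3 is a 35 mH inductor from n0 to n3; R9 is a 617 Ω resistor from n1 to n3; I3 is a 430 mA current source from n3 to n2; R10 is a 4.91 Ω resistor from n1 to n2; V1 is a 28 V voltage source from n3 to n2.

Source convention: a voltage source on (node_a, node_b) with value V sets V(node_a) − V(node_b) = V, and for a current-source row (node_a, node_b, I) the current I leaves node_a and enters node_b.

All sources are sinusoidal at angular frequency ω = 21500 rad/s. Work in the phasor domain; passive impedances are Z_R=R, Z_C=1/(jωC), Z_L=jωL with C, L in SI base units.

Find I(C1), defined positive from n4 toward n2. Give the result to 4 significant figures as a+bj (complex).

Element admittances at ω=21500 rad/s:
  Y(R1) = 0.4082+0.000j S between n3,n1
  Y(L1) = 0.000-0.0005117j S between n4,n2
  Y(R2) = 0.08772+0.000j S between n3,n1
  I1: injects 0.0263 A into n1 (from n4)
  Y(R3) = 0.3175+0.000j S between n1,n0
  Y(C1) = 0.000+0.008342j S between n4,n2
  Y(R4) = 0.0002028+0.000j S between n1,n2
  Y(R5) = 0.6410+0.000j S between n1,n2
  I2: injects 0.0578 A into n1 (from n0)
  Y(R6) = 0.01916+0.000j S between n3,n4
  Y(R7) = 0.005814+0.000j S between n2,n4
  Y(C2) = 0.000+0.02967j S between n4,n2
  Y(L2) = 0.000-0.2461j S between n3,n1
  Y(R8) = 0.2227+0.000j S between n0,n1
  Y(L3) = 0.000-0.001329j S between n0,n3
  Y(R9) = 0.001621+0.000j S between n1,n3
  I3: injects 0.43 A into n2 (from n3)
  Y(R10) = 0.2037+0.000j S between n1,n2
  V1: constraint V(n3)−V(n2) = 28
Assemble and solve the 5×5 MNA system:
  V(n1)=0.09918+0.04213j  V(n2)=-10.88+3.180j  V(n3)=17.12+3.180j  V(n4)=-4.601-6.244j
  i(V1)=-10.09+2.471j

0.07861+0.05235j A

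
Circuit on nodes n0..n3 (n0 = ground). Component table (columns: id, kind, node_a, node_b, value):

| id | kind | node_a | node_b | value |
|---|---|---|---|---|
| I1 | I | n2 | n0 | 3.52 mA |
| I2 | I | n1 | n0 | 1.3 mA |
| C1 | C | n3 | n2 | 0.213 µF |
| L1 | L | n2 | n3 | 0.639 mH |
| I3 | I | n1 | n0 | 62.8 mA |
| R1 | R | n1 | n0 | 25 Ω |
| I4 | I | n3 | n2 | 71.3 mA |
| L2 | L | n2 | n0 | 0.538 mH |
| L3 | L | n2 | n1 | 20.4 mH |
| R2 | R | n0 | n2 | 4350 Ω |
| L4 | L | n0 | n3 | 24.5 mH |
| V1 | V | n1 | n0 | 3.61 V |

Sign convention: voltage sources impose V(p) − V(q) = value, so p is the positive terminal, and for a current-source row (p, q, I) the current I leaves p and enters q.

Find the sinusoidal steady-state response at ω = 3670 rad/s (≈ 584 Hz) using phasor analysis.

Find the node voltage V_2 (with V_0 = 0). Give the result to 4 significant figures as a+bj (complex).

MNA unknowns: 3 node voltages V₁..V_3 plus 1 source current (V1)
I1: z[2]−=0.00352, z[0]+=0.00352
I2: z[1]−=0.0013, z[0]+=0.0013
C1: Y=0.000+0.0007817j on G[3,2]
L1: Y=0.000-0.4264j on G[2,3]
I3: z[1]−=0.0628, z[0]+=0.0628
R1: Y=0.04000+0.000j on G[1,0]
I4: z[3]−=0.0713, z[2]+=0.0713
L2: Y=0.000-0.5065j on G[2,0]
L3: Y=0.000-0.01336j on G[2,1]
R2: Y=0.0002299+0.000j on G[0,2]
L4: Y=0.000-0.01112j on G[0,3]
V1: row V1−V0=3.61, i_V1 at 1,0
solve → V1=3.610+0.000j, V2=0.09086-0.003251j, V3=0.08855-0.1664j
aux → i_V1=-0.2085+0.04700j

0.09086-0.003251j V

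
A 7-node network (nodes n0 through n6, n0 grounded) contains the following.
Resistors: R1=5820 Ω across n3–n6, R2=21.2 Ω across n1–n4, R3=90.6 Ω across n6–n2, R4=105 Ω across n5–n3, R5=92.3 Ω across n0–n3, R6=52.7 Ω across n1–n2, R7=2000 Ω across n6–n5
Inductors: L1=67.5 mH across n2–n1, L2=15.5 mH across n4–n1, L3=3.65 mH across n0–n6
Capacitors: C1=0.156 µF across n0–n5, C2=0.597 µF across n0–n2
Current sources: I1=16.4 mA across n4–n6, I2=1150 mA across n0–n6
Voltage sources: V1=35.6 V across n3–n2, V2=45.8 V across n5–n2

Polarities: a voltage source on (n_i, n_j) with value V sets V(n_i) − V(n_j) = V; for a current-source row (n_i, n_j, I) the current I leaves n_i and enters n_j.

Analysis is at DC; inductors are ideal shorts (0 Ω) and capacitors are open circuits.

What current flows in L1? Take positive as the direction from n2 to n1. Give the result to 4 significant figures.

Apply KCL at each of the 6 non-ground nodes and solve the resulting linear system.
Node n1: branches {L1, R2, L2, R6} → V_1 = -19.12
Node n2: branches {L1, R3, C2, R6, V1, V2} → V_2 = -19.12
Node n3: branches {R1, R4, R5, V1} → V_3 = 16.48
Node n4: branches {R2, I1, L2} → V_4 = -19.12
Node n5: branches {C1, R4, R7, V2} → V_5 = 26.68
Node n6: branches {R1, R3, I1, R7, L3, I2} → V_6 = 0.000
Source currents: i(L1)=0.01640, i(L2)=-0.01640, i(L3)=-0.9715, i(V1)=-0.08420, i(V2)=-0.1105

0.01640 A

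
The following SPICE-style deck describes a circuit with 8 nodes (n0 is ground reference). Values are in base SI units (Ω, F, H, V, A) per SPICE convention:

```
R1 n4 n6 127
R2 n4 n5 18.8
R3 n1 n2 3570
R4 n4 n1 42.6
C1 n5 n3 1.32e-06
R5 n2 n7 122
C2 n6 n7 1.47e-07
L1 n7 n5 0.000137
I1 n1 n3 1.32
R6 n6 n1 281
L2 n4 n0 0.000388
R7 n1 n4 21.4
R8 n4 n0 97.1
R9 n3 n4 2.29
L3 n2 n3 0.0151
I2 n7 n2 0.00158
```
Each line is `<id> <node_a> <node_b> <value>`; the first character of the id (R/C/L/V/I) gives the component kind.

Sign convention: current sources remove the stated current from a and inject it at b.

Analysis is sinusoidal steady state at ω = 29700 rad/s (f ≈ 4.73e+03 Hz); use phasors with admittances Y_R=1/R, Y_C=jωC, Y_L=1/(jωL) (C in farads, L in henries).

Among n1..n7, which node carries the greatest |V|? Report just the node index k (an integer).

Apply KCL at each of the 7 non-ground nodes and solve the resulting linear system.
Node n1: branches {R3, R4, I1, R6, R7} → V_1 = -18.07+0.1117j
Node n2: branches {R3, R5, L3, I2} → V_2 = 0.2568+0.2675j
Node n3: branches {C1, I1, R9, L3} → V_3 = 2.915-0.1867j
Node n4: branches {R1, R2, R4, L2, R7, R8, R9} → V_4 = 0.000+0.000j
Node n5: branches {R2, C1, L1} → V_5 = 0.6842+1.044j
Node n6: branches {R1, C2, R6} → V_6 = -5.126+2.303j
Node n7: branches {R5, C2, L1, I2} → V_7 = 0.8140+0.9958j

1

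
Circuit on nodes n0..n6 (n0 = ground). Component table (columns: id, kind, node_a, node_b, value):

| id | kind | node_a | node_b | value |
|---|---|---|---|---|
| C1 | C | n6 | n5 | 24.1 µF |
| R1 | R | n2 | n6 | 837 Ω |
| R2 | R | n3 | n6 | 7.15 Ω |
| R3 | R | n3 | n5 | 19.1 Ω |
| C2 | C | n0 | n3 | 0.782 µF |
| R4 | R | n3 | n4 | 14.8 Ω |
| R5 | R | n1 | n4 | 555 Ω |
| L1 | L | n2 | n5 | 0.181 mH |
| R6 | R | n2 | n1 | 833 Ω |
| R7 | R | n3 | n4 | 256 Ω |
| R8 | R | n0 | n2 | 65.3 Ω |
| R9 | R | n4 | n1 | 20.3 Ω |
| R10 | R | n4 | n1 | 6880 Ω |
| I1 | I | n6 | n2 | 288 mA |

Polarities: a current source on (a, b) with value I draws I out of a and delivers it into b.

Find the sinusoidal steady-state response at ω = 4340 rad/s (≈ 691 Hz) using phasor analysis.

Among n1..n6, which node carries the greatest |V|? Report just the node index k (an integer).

MNA unknowns: 6 node voltages V₁..V_6
C1: Y=0.000+0.1046j on G[6,5]
R1: Y=0.001195+0.000j on G[2,6]
R2: Y=0.1399+0.000j on G[3,6]
R3: Y=0.05236+0.000j on G[3,5]
C2: Y=0.000+0.003394j on G[0,3]
R4: Y=0.06757+0.000j on G[3,4]
R5: Y=0.001802+0.000j on G[1,4]
L1: Y=0.000-1.273j on G[2,5]
R6: Y=0.001200+0.000j on G[2,1]
R7: Y=0.003906+0.000j on G[3,4]
R8: Y=0.01531+0.000j on G[0,2]
R9: Y=0.04926+0.000j on G[4,1]
R10: Y=0.0001453+0.000j on G[4,1]
I1: z[6]−=0.288, z[2]+=0.288
solve → V1=-0.2472+1.505j, V2=0.3465+0.06007j, V3=-0.2710+1.563j, V4=-0.2611+1.539j, V5=0.3492-0.1606j, V6=-0.5463+2.215j

6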